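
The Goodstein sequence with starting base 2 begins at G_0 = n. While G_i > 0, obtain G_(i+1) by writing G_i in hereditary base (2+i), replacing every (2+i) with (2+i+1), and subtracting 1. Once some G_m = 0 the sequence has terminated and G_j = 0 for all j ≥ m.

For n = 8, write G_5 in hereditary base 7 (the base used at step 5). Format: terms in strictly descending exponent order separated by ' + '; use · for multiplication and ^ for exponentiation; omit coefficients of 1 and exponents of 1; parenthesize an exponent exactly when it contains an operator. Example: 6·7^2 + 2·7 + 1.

2·7^7 + 2·7^2 + 7 + 4

G_0=8  [base 2] 2^(2 + 1)  →[2↦3]→  3^(3 + 1) = 81  −1 ⇒ G_1=80
G_1=80  [base 3] 2·3^3 + 2·3^2 + 2·3 + 2  →[3↦4]→  2·4^4 + 2·4^2 + 2·4 + 2 = 554  −1 ⇒ G_2=553
G_2=553  [base 4] 2·4^4 + 2·4^2 + 2·4 + 1  →[4↦5]→  2·5^5 + 2·5^2 + 2·5 + 1 = 6311  −1 ⇒ G_3=6310
G_3=6310  [base 5] 2·5^5 + 2·5^2 + 2·5  →[5↦6]→  2·6^6 + 2·6^2 + 2·6 = 93396  −1 ⇒ G_4=93395
G_4=93395  [base 6] 2·6^6 + 2·6^2 + 6 + 5  →[6↦7]→  2·7^7 + 2·7^2 + 7 + 5 = 1647196  −1 ⇒ G_5=1647195
G_5=1647195  [base 7] 2·7^7 + 2·7^2 + 7 + 4  →[7↦8]→  2·8^8 + 2·8^2 + 8 + 4 = 33554572  −1 ⇒ G_6=33554571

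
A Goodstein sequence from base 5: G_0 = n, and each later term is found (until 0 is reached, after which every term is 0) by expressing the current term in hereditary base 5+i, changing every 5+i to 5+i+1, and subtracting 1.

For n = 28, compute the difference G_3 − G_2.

i=0: 28 = 5^2 + 3 (b=5); 5→6: 6^2 + 3 = 39; 39−1 = 38
i=1: 38 = 6^2 + 2 (b=6); 6→7: 7^2 + 2 = 51; 51−1 = 50
i=2: 50 = 7^2 + 1 (b=7); 7→8: 8^2 + 1 = 65; 65−1 = 64

14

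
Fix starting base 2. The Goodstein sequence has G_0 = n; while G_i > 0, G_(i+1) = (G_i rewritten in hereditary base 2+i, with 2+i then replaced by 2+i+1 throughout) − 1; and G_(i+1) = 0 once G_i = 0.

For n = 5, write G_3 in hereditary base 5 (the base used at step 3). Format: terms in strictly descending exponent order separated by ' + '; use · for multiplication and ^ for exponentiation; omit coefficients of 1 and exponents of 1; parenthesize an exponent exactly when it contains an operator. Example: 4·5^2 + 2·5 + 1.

3·5^3 + 3·5^2 + 3·5 + 2

base 2: 5 = 2^2 + 1; at 3: 3^3 + 1 = 28; next = 27
base 3: 27 = 3^3; at 4: 4^4 = 256; next = 255
base 4: 255 = 3·4^3 + 3·4^2 + 3·4 + 3; at 5: 3·5^3 + 3·5^2 + 3·5 + 3 = 468; next = 467
base 5: 467 = 3·5^3 + 3·5^2 + 3·5 + 2; at 6: 3·6^3 + 3·6^2 + 3·6 + 2 = 776; next = 775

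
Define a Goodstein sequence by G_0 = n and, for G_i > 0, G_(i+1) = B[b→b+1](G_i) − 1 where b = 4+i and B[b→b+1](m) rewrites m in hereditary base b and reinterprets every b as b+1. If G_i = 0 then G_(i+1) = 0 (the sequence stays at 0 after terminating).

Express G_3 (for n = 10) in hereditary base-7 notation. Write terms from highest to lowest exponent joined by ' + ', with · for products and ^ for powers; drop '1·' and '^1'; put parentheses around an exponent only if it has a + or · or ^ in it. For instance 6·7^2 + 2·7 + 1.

10 —HB4→ 2·4 + 2 —bump→ 2·5 + 2 = 12 —(−1)→ 11
11 —HB5→ 2·5 + 1 —bump→ 2·6 + 1 = 13 —(−1)→ 12
12 —HB6→ 2·6 —bump→ 2·7 = 14 —(−1)→ 13

7 + 6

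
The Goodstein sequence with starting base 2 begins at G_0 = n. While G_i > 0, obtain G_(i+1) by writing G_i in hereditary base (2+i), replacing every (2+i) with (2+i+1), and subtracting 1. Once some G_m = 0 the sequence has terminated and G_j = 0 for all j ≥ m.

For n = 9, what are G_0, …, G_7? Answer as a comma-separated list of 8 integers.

9, 81, 1023, 9842, 140743, 2471826, 50333399, 1162263921

base 2: 9 = 2^(2 + 1) + 1; at 3: 3^(3 + 1) + 1 = 82; next = 81
base 3: 81 = 3^(3 + 1); at 4: 4^(4 + 1) = 1024; next = 1023
base 4: 1023 = 3·4^4 + 3·4^3 + 3·4^2 + 3·4 + 3; at 5: 3·5^5 + 3·5^3 + 3·5^2 + 3·5 + 3 = 9843; next = 9842
base 5: 9842 = 3·5^5 + 3·5^3 + 3·5^2 + 3·5 + 2; at 6: 3·6^6 + 3·6^3 + 3·6^2 + 3·6 + 2 = 140744; next = 140743
base 6: 140743 = 3·6^6 + 3·6^3 + 3·6^2 + 3·6 + 1; at 7: 3·7^7 + 3·7^3 + 3·7^2 + 3·7 + 1 = 2471827; next = 2471826
base 7: 2471826 = 3·7^7 + 3·7^3 + 3·7^2 + 3·7; at 8: 3·8^8 + 3·8^3 + 3·8^2 + 3·8 = 50333400; next = 50333399
base 8: 50333399 = 3·8^8 + 3·8^3 + 3·8^2 + 2·8 + 7; at 9: 3·9^9 + 3·9^3 + 3·9^2 + 2·9 + 7 = 1162263922; next = 1162263921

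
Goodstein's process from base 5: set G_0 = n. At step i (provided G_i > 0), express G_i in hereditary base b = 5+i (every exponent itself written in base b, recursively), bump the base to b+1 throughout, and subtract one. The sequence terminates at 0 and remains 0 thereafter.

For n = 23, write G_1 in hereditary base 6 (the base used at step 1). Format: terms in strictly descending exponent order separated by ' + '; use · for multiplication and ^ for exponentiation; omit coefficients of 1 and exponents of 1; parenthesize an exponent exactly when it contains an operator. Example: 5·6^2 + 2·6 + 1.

4·6 + 2

G_0=23  [base 5] 4·5 + 3  →[5↦6]→  4·6 + 3 = 27  −1 ⇒ G_1=26
G_1=26  [base 6] 4·6 + 2  →[6↦7]→  4·7 + 2 = 30  −1 ⇒ G_2=29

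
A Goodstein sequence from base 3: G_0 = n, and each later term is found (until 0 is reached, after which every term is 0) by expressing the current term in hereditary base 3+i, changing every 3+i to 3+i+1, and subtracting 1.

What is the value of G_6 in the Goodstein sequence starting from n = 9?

G_0 = 9. HB_3(9) = 3^2. Bump = 16. G_1 = 15.
G_1 = 15. HB_4(15) = 3·4 + 3. Bump = 18. G_2 = 17.
G_2 = 17. HB_5(17) = 3·5 + 2. Bump = 20. G_3 = 19.
G_3 = 19. HB_6(19) = 3·6 + 1. Bump = 22. G_4 = 21.
G_4 = 21. HB_7(21) = 3·7. Bump = 24. G_5 = 23.
G_5 = 23. HB_8(23) = 2·8 + 7. Bump = 25. G_6 = 24.

24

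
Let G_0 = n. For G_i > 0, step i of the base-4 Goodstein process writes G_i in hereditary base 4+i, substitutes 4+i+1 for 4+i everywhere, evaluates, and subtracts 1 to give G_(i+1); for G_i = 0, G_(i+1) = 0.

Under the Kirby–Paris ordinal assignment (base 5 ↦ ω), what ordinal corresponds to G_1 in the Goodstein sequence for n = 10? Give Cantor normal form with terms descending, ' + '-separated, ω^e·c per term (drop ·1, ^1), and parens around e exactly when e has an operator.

G_0 = 10. HB_4(10) = 2·4 + 2. Bump = 12. G_1 = 11.
G_1 = 11. HB_5(11) = 2·5 + 1. Bump = 13. G_2 = 12.

ω·2 + 1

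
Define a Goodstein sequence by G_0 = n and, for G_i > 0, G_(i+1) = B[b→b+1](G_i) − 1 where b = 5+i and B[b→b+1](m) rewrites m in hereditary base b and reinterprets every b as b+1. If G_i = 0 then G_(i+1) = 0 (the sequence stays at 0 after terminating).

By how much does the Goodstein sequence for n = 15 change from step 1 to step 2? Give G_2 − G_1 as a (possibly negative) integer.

1

step 0: 15 = 3·5; sub 6 for 5: 3·6; = 18; G_1 = 18−1 = 17
step 1: 17 = 2·6 + 5; sub 7 for 6: 2·7 + 5; = 19; G_2 = 19−1 = 18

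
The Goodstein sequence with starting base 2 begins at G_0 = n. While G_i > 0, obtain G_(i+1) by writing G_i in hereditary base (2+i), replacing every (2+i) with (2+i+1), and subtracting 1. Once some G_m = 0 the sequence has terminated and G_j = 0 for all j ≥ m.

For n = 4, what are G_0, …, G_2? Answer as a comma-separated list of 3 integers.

4, 26, 41

i=0: 4 = 2^2 (b=2); 2→3: 3^3 = 27; 27−1 = 26
i=1: 26 = 2·3^2 + 2·3 + 2 (b=3); 3→4: 2·4^2 + 2·4 + 2 = 42; 42−1 = 41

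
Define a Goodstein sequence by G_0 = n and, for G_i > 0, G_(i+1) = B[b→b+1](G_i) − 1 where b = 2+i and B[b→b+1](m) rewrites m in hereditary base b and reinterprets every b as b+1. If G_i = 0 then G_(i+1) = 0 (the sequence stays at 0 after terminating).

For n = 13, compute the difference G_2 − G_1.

1171

step 0: 13 = 2^(2 + 1) + 2^2 + 1; sub 3 for 2: 3^(3 + 1) + 3^3 + 1; = 109; G_1 = 109−1 = 108
step 1: 108 = 3^(3 + 1) + 3^3; sub 4 for 3: 4^(4 + 1) + 4^4; = 1280; G_2 = 1280−1 = 1279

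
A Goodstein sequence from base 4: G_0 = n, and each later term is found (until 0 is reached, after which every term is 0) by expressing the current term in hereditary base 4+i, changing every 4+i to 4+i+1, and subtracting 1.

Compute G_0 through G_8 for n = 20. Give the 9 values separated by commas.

base 4: 20 = 4^2 + 4; at 5: 5^2 + 5 = 30; next = 29
base 5: 29 = 5^2 + 4; at 6: 6^2 + 4 = 40; next = 39
base 6: 39 = 6^2 + 3; at 7: 7^2 + 3 = 52; next = 51
base 7: 51 = 7^2 + 2; at 8: 8^2 + 2 = 66; next = 65
base 8: 65 = 8^2 + 1; at 9: 9^2 + 1 = 82; next = 81
base 9: 81 = 9^2; at 10: 10^2 = 100; next = 99
base 10: 99 = 9·10 + 9; at 11: 9·11 + 9 = 108; next = 107
base 11: 107 = 9·11 + 8; at 12: 9·12 + 8 = 116; next = 115

20, 29, 39, 51, 65, 81, 99, 107, 115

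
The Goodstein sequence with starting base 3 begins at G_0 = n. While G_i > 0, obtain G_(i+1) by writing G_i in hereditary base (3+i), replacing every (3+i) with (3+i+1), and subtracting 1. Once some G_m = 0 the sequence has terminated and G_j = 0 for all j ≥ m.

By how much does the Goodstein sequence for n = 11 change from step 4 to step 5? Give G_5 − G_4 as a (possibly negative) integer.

[0] 11 ≡ 3^2 + 2 (base 3). Lift 4: 18. −1: 17.
[1] 17 ≡ 4^2 + 1 (base 4). Lift 5: 26. −1: 25.
[2] 25 ≡ 5^2 (base 5). Lift 6: 36. −1: 35.
[3] 35 ≡ 5·6 + 5 (base 6). Lift 7: 40. −1: 39.
[4] 39 ≡ 5·7 + 4 (base 7). Lift 8: 44. −1: 43.

4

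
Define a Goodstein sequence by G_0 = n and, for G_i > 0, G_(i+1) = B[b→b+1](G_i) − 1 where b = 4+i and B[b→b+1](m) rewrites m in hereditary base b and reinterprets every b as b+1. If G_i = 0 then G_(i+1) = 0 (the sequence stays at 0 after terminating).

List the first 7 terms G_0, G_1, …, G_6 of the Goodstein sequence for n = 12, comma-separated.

12, 14, 15, 16, 17, 18, 19

G_0=12  [base 4] 3·4  →[4↦5]→  3·5 = 15  −1 ⇒ G_1=14
G_1=14  [base 5] 2·5 + 4  →[5↦6]→  2·6 + 4 = 16  −1 ⇒ G_2=15
G_2=15  [base 6] 2·6 + 3  →[6↦7]→  2·7 + 3 = 17  −1 ⇒ G_3=16
G_3=16  [base 7] 2·7 + 2  →[7↦8]→  2·8 + 2 = 18  −1 ⇒ G_4=17
G_4=17  [base 8] 2·8 + 1  →[8↦9]→  2·9 + 1 = 19  −1 ⇒ G_5=18
G_5=18  [base 9] 2·9  →[9↦10]→  2·10 = 20  −1 ⇒ G_6=19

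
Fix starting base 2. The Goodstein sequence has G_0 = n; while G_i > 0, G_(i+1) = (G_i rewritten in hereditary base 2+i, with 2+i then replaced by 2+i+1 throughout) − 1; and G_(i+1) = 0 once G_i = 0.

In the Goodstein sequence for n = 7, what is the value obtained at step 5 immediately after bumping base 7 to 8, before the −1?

16777216

G_0 = 7. HB_2(7) = 2^2 + 2 + 1. Bump = 31. G_1 = 30.
G_1 = 30. HB_3(30) = 3^3 + 3. Bump = 260. G_2 = 259.
G_2 = 259. HB_4(259) = 4^4 + 3. Bump = 3128. G_3 = 3127.
G_3 = 3127. HB_5(3127) = 5^5 + 2. Bump = 46658. G_4 = 46657.
G_4 = 46657. HB_6(46657) = 6^6 + 1. Bump = 823544. G_5 = 823543.
G_5 = 823543. HB_7(823543) = 7^7. Bump = 16777216. G_6 = 16777215.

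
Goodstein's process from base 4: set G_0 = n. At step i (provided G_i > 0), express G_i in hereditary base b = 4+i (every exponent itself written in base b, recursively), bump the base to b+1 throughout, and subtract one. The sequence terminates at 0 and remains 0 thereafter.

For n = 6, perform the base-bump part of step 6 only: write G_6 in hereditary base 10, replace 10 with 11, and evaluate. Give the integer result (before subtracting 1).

(0) 6|_4 = 4 + 2 ↦ 5 + 2|_5 = 7 ⇒ 6
(1) 6|_5 = 5 + 1 ↦ 6 + 1|_6 = 7 ⇒ 6
(2) 6|_6 = 6 ↦ 7|_7 = 7 ⇒ 6
(3) 6|_7 = 6 ↦ 6|_8 = 6 ⇒ 5
(4) 5|_8 = 5 ↦ 5|_9 = 5 ⇒ 4
(5) 4|_9 = 4 ↦ 4|_10 = 4 ⇒ 3

3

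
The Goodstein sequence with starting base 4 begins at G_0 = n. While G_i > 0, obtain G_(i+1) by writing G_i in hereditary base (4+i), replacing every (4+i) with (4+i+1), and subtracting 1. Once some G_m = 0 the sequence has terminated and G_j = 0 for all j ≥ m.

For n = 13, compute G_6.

21

(0) 13|_4 = 3·4 + 1 ↦ 3·5 + 1|_5 = 16 ⇒ 15
(1) 15|_5 = 3·5 ↦ 3·6|_6 = 18 ⇒ 17
(2) 17|_6 = 2·6 + 5 ↦ 2·7 + 5|_7 = 19 ⇒ 18
(3) 18|_7 = 2·7 + 4 ↦ 2·8 + 4|_8 = 20 ⇒ 19
(4) 19|_8 = 2·8 + 3 ↦ 2·9 + 3|_9 = 21 ⇒ 20
(5) 20|_9 = 2·9 + 2 ↦ 2·10 + 2|_10 = 22 ⇒ 21
(6) 21|_10 = 2·10 + 1 ↦ 2·11 + 1|_11 = 23 ⇒ 22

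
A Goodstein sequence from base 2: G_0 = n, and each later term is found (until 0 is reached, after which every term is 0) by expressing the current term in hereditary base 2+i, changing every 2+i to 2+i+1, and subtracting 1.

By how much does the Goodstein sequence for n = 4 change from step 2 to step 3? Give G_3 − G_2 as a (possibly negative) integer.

19

[0] 4 ≡ 2^2 (base 2). Lift 3: 27. −1: 26.
[1] 26 ≡ 2·3^2 + 2·3 + 2 (base 3). Lift 4: 42. −1: 41.
[2] 41 ≡ 2·4^2 + 2·4 + 1 (base 4). Lift 5: 61. −1: 60.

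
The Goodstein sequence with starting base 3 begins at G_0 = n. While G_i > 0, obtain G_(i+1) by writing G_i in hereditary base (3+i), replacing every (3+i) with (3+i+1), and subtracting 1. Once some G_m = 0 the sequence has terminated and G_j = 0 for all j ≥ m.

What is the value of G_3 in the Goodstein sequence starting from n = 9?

19

step 0: 9 = 3^2; sub 4 for 3: 4^2; = 16; G_1 = 16−1 = 15
step 1: 15 = 3·4 + 3; sub 5 for 4: 3·5 + 3; = 18; G_2 = 18−1 = 17
step 2: 17 = 3·5 + 2; sub 6 for 5: 3·6 + 2; = 20; G_3 = 20−1 = 19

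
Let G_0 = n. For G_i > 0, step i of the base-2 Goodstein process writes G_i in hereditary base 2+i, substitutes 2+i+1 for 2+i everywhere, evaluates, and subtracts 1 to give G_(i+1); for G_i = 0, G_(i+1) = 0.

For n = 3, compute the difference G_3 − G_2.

-1

G_0 = 3. HB_2(3) = 2 + 1. Bump = 4. G_1 = 3.
G_1 = 3. HB_3(3) = 3. Bump = 4. G_2 = 3.
G_2 = 3. HB_4(3) = 3. Bump = 3. G_3 = 2.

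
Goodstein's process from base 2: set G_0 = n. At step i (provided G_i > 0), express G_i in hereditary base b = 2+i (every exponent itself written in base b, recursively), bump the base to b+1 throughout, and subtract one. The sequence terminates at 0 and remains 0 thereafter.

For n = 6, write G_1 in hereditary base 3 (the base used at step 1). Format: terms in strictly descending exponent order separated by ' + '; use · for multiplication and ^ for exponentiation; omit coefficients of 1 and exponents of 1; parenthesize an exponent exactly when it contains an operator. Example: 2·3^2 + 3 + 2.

3^3 + 2

step 0: 6 = 2^2 + 2; sub 3 for 2: 3^3 + 3; = 30; G_1 = 30−1 = 29
step 1: 29 = 3^3 + 2; sub 4 for 3: 4^4 + 2; = 258; G_2 = 258−1 = 257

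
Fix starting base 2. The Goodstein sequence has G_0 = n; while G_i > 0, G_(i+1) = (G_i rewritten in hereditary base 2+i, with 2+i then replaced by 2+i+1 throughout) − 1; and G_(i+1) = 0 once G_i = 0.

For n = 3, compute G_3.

2

(0) 3|_2 = 2 + 1 ↦ 3 + 1|_3 = 4 ⇒ 3
(1) 3|_3 = 3 ↦ 4|_4 = 4 ⇒ 3
(2) 3|_4 = 3 ↦ 3|_5 = 3 ⇒ 2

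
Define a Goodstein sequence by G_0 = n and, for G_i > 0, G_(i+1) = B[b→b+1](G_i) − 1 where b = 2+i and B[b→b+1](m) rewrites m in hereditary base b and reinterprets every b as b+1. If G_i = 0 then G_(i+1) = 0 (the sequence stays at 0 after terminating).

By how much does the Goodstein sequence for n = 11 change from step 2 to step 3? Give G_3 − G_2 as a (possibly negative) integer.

11 —HB2→ 2^(2 + 1) + 2 + 1 —bump→ 3^(3 + 1) + 3 + 1 = 85 —(−1)→ 84
84 —HB3→ 3^(3 + 1) + 3 —bump→ 4^(4 + 1) + 4 = 1028 —(−1)→ 1027
1027 —HB4→ 4^(4 + 1) + 3 —bump→ 5^(5 + 1) + 3 = 15628 —(−1)→ 15627

14600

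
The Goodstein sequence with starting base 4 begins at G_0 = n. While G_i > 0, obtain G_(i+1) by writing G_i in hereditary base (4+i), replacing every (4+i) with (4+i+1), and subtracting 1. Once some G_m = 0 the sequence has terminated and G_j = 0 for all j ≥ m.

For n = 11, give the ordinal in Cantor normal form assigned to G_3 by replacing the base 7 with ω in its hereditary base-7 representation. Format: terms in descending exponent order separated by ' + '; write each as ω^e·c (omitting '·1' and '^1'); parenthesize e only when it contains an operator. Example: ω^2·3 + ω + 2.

ω·2

base 4: 11 = 2·4 + 3; at 5: 2·5 + 3 = 13; next = 12
base 5: 12 = 2·5 + 2; at 6: 2·6 + 2 = 14; next = 13
base 6: 13 = 2·6 + 1; at 7: 2·7 + 1 = 15; next = 14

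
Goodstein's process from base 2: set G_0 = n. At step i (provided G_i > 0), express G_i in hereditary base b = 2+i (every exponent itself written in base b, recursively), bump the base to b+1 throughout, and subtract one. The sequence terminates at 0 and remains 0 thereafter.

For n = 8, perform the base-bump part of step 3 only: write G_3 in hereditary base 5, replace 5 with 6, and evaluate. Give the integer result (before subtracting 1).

G_0=8  [base 2] 2^(2 + 1)  →[2↦3]→  3^(3 + 1) = 81  −1 ⇒ G_1=80
G_1=80  [base 3] 2·3^3 + 2·3^2 + 2·3 + 2  →[3↦4]→  2·4^4 + 2·4^2 + 2·4 + 2 = 554  −1 ⇒ G_2=553
G_2=553  [base 4] 2·4^4 + 2·4^2 + 2·4 + 1  →[4↦5]→  2·5^5 + 2·5^2 + 2·5 + 1 = 6311  −1 ⇒ G_3=6310
G_3=6310  [base 5] 2·5^5 + 2·5^2 + 2·5  →[5↦6]→  2·6^6 + 2·6^2 + 2·6 = 93396  −1 ⇒ G_4=93395

93396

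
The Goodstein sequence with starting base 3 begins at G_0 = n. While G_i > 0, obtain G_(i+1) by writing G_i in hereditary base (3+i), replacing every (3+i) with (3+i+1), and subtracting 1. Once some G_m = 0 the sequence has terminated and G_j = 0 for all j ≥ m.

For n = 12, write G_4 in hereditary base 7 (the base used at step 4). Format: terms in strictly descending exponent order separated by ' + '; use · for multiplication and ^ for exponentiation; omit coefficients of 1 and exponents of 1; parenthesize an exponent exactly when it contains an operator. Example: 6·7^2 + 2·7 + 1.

7^2

G_0=12  [base 3] 3^2 + 3  →[3↦4]→  4^2 + 4 = 20  −1 ⇒ G_1=19
G_1=19  [base 4] 4^2 + 3  →[4↦5]→  5^2 + 3 = 28  −1 ⇒ G_2=27
G_2=27  [base 5] 5^2 + 2  →[5↦6]→  6^2 + 2 = 38  −1 ⇒ G_3=37
G_3=37  [base 6] 6^2 + 1  →[6↦7]→  7^2 + 1 = 50  −1 ⇒ G_4=49
G_4=49  [base 7] 7^2  →[7↦8]→  8^2 = 64  −1 ⇒ G_5=63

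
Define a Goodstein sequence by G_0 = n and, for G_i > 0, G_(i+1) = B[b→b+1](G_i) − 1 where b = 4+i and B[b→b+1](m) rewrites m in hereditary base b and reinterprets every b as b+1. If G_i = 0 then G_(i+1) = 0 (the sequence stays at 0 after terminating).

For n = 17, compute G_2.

35

G_0 = 17. HB_4(17) = 4^2 + 1. Bump = 26. G_1 = 25.
G_1 = 25. HB_5(25) = 5^2. Bump = 36. G_2 = 35.
G_2 = 35. HB_6(35) = 5·6 + 5. Bump = 40. G_3 = 39.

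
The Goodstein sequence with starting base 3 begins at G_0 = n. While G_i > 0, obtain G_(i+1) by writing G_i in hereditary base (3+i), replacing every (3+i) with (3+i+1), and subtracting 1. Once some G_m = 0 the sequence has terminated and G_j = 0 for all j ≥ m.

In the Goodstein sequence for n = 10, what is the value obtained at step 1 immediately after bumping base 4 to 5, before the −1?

[0] 10 ≡ 3^2 + 1 (base 3). Lift 4: 17. −1: 16.
[1] 16 ≡ 4^2 (base 4). Lift 5: 25. −1: 24.

25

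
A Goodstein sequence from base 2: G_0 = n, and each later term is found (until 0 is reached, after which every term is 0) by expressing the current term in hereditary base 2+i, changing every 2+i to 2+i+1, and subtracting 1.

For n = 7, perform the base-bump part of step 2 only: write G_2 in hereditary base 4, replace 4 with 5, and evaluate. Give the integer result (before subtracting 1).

[0] 7 ≡ 2^2 + 2 + 1 (base 2). Lift 3: 31. −1: 30.
[1] 30 ≡ 3^3 + 3 (base 3). Lift 4: 260. −1: 259.

3128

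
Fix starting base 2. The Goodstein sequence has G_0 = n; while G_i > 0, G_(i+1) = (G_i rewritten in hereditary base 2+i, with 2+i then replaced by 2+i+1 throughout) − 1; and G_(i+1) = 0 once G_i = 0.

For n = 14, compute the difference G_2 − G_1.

1171

i=0: 14 = 2^(2 + 1) + 2^2 + 2 (b=2); 2→3: 3^(3 + 1) + 3^3 + 3 = 111; 111−1 = 110
i=1: 110 = 3^(3 + 1) + 3^3 + 2 (b=3); 3→4: 4^(4 + 1) + 4^4 + 2 = 1282; 1282−1 = 1281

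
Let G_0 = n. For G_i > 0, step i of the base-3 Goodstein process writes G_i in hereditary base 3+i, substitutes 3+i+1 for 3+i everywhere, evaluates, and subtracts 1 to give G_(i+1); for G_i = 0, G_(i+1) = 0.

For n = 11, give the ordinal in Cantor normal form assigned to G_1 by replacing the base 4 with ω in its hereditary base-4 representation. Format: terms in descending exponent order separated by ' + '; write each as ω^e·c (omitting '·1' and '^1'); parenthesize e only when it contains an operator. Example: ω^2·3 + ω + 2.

ω^2 + 1

11 —HB3→ 3^2 + 2 —bump→ 4^2 + 2 = 18 —(−1)→ 17
17 —HB4→ 4^2 + 1 —bump→ 5^2 + 1 = 26 —(−1)→ 25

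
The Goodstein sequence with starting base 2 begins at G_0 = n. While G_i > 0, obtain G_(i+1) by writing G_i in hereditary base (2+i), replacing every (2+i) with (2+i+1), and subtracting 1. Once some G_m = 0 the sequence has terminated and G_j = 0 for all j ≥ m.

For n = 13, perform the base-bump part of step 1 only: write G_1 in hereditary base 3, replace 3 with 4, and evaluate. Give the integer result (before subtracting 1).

1280

[0] 13 ≡ 2^(2 + 1) + 2^2 + 1 (base 2). Lift 3: 109. −1: 108.
[1] 108 ≡ 3^(3 + 1) + 3^3 (base 3). Lift 4: 1280. −1: 1279.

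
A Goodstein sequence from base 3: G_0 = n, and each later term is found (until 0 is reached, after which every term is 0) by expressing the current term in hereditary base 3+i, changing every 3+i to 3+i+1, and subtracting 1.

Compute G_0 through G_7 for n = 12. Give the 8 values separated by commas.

[0] 12 ≡ 3^2 + 3 (base 3). Lift 4: 20. −1: 19.
[1] 19 ≡ 4^2 + 3 (base 4). Lift 5: 28. −1: 27.
[2] 27 ≡ 5^2 + 2 (base 5). Lift 6: 38. −1: 37.
[3] 37 ≡ 6^2 + 1 (base 6). Lift 7: 50. −1: 49.
[4] 49 ≡ 7^2 (base 7). Lift 8: 64. −1: 63.
[5] 63 ≡ 7·8 + 7 (base 8). Lift 9: 70. −1: 69.
[6] 69 ≡ 7·9 + 6 (base 9). Lift 10: 76. −1: 75.

12, 19, 27, 37, 49, 63, 69, 75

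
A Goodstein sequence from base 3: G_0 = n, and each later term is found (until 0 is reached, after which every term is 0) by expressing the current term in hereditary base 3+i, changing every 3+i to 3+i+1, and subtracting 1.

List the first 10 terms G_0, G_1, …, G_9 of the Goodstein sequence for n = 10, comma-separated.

10 —HB3→ 3^2 + 1 —bump→ 4^2 + 1 = 17 —(−1)→ 16
16 —HB4→ 4^2 —bump→ 5^2 = 25 —(−1)→ 24
24 —HB5→ 4·5 + 4 —bump→ 4·6 + 4 = 28 —(−1)→ 27
27 —HB6→ 4·6 + 3 —bump→ 4·7 + 3 = 31 —(−1)→ 30
30 —HB7→ 4·7 + 2 —bump→ 4·8 + 2 = 34 —(−1)→ 33
33 —HB8→ 4·8 + 1 —bump→ 4·9 + 1 = 37 —(−1)→ 36
36 —HB9→ 4·9 —bump→ 4·10 = 40 —(−1)→ 39
39 —HB10→ 3·10 + 9 —bump→ 3·11 + 9 = 42 —(−1)→ 41
41 —HB11→ 3·11 + 8 —bump→ 3·12 + 8 = 44 —(−1)→ 43

10, 16, 24, 27, 30, 33, 36, 39, 41, 43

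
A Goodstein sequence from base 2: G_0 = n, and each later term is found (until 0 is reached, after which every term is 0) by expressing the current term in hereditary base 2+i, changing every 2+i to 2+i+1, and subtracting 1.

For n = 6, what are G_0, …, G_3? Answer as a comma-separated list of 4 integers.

[0] 6 ≡ 2^2 + 2 (base 2). Lift 3: 30. −1: 29.
[1] 29 ≡ 3^3 + 2 (base 3). Lift 4: 258. −1: 257.
[2] 257 ≡ 4^4 + 1 (base 4). Lift 5: 3126. −1: 3125.

6, 29, 257, 3125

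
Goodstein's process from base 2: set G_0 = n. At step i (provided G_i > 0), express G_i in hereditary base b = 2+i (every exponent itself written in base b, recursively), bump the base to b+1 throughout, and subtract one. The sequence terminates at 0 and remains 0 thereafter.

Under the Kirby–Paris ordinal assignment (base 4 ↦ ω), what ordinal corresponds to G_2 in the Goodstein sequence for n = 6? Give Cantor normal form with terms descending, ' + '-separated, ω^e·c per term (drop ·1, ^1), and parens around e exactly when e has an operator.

G_0=6  [base 2] 2^2 + 2  →[2↦3]→  3^3 + 3 = 30  −1 ⇒ G_1=29
G_1=29  [base 3] 3^3 + 2  →[3↦4]→  4^4 + 2 = 258  −1 ⇒ G_2=257
G_2=257  [base 4] 4^4 + 1  →[4↦5]→  5^5 + 1 = 3126  −1 ⇒ G_3=3125

ω^ω + 1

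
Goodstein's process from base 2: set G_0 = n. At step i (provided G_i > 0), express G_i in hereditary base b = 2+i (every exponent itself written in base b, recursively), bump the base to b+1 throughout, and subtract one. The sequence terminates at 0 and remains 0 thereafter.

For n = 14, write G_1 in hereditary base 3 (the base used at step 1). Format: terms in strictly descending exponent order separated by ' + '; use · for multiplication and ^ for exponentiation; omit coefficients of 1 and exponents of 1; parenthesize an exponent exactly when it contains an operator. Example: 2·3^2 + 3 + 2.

3^(3 + 1) + 3^3 + 2

14 —HB2→ 2^(2 + 1) + 2^2 + 2 —bump→ 3^(3 + 1) + 3^3 + 3 = 111 —(−1)→ 110
110 —HB3→ 3^(3 + 1) + 3^3 + 2 —bump→ 4^(4 + 1) + 4^4 + 2 = 1282 —(−1)→ 1281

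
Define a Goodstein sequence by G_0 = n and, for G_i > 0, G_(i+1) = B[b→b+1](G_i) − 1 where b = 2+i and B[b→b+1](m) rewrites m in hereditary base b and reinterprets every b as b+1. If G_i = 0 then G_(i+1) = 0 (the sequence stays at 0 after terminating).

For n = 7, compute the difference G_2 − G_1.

229

G_0 = 7. HB_2(7) = 2^2 + 2 + 1. Bump = 31. G_1 = 30.
G_1 = 30. HB_3(30) = 3^3 + 3. Bump = 260. G_2 = 259.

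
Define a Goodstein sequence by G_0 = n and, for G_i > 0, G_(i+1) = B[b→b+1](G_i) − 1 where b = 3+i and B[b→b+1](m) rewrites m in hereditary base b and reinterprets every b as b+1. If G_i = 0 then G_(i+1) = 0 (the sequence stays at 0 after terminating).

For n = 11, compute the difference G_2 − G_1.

8

step 0: 11 = 3^2 + 2; sub 4 for 3: 4^2 + 2; = 18; G_1 = 18−1 = 17
step 1: 17 = 4^2 + 1; sub 5 for 4: 5^2 + 1; = 26; G_2 = 26−1 = 25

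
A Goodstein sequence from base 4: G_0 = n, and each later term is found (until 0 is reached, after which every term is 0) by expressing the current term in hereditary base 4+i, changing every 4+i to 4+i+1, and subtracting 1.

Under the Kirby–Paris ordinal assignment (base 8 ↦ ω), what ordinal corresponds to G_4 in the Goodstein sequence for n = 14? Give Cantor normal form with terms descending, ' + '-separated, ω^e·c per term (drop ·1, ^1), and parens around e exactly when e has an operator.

i=0: 14 = 3·4 + 2 (b=4); 4→5: 3·5 + 2 = 17; 17−1 = 16
i=1: 16 = 3·5 + 1 (b=5); 5→6: 3·6 + 1 = 19; 19−1 = 18
i=2: 18 = 3·6 (b=6); 6→7: 3·7 = 21; 21−1 = 20
i=3: 20 = 2·7 + 6 (b=7); 7→8: 2·8 + 6 = 22; 22−1 = 21
i=4: 21 = 2·8 + 5 (b=8); 8→9: 2·9 + 5 = 23; 23−1 = 22

ω·2 + 5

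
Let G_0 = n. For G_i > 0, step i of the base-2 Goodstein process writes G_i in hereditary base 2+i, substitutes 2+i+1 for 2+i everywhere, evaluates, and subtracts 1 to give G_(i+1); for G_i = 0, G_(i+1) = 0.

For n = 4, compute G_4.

i=0: 4 = 2^2 (b=2); 2→3: 3^3 = 27; 27−1 = 26
i=1: 26 = 2·3^2 + 2·3 + 2 (b=3); 3→4: 2·4^2 + 2·4 + 2 = 42; 42−1 = 41
i=2: 41 = 2·4^2 + 2·4 + 1 (b=4); 4→5: 2·5^2 + 2·5 + 1 = 61; 61−1 = 60
i=3: 60 = 2·5^2 + 2·5 (b=5); 5→6: 2·6^2 + 2·6 = 84; 84−1 = 83
i=4: 83 = 2·6^2 + 6 + 5 (b=6); 6→7: 2·7^2 + 7 + 5 = 110; 110−1 = 109

83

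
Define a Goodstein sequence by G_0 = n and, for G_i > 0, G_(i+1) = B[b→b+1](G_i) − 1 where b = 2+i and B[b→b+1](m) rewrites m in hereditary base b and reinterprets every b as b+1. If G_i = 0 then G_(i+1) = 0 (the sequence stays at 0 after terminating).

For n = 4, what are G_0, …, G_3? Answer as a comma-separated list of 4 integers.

G_0=4  [base 2] 2^2  →[2↦3]→  3^3 = 27  −1 ⇒ G_1=26
G_1=26  [base 3] 2·3^2 + 2·3 + 2  →[3↦4]→  2·4^2 + 2·4 + 2 = 42  −1 ⇒ G_2=41
G_2=41  [base 4] 2·4^2 + 2·4 + 1  →[4↦5]→  2·5^2 + 2·5 + 1 = 61  −1 ⇒ G_3=60

4, 26, 41, 60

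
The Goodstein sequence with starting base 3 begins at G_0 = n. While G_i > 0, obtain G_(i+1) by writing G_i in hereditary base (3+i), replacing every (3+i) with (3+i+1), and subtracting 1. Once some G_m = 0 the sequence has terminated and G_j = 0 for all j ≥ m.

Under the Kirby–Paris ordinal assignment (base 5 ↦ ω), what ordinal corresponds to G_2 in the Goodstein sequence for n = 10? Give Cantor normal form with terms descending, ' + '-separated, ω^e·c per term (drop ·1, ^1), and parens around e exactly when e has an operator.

ω·4 + 4

G_0 = 10. HB_3(10) = 3^2 + 1. Bump = 17. G_1 = 16.
G_1 = 16. HB_4(16) = 4^2. Bump = 25. G_2 = 24.
G_2 = 24. HB_5(24) = 4·5 + 4. Bump = 28. G_3 = 27.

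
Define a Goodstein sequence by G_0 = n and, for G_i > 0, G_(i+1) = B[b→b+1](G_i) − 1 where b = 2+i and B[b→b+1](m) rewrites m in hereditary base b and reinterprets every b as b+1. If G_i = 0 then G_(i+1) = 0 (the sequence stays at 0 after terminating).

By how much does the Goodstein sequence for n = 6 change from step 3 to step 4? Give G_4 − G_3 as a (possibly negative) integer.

(0) 6|_2 = 2^2 + 2 ↦ 3^3 + 3|_3 = 30 ⇒ 29
(1) 29|_3 = 3^3 + 2 ↦ 4^4 + 2|_4 = 258 ⇒ 257
(2) 257|_4 = 4^4 + 1 ↦ 5^5 + 1|_5 = 3126 ⇒ 3125
(3) 3125|_5 = 5^5 ↦ 6^6|_6 = 46656 ⇒ 46655

43530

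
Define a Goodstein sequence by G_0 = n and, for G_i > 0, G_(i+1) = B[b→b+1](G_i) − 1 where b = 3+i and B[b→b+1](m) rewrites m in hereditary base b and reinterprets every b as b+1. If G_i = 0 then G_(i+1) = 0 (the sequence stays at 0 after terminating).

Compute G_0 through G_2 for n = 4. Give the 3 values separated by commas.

G_0 = 4. HB_3(4) = 3 + 1. Bump = 5. G_1 = 4.
G_1 = 4. HB_4(4) = 4. Bump = 5. G_2 = 4.

4, 4, 4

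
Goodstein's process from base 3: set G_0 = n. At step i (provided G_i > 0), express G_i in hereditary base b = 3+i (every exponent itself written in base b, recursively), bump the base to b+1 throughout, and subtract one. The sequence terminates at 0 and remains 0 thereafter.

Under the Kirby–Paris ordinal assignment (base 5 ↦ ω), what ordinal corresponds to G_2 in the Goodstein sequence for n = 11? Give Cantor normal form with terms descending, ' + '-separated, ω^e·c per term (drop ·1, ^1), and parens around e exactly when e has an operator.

ω^2

base 3: 11 = 3^2 + 2; at 4: 4^2 + 2 = 18; next = 17
base 4: 17 = 4^2 + 1; at 5: 5^2 + 1 = 26; next = 25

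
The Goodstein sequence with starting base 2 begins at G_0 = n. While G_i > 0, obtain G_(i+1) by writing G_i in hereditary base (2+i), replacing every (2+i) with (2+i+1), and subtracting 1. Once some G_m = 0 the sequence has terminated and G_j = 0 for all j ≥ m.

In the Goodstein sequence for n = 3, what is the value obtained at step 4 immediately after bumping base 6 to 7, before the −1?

1

i=0: 3 = 2 + 1 (b=2); 2→3: 3 + 1 = 4; 4−1 = 3
i=1: 3 = 3 (b=3); 3→4: 4 = 4; 4−1 = 3
i=2: 3 = 3 (b=4); 4→5: 3 = 3; 3−1 = 2
i=3: 2 = 2 (b=5); 5→6: 2 = 2; 2−1 = 1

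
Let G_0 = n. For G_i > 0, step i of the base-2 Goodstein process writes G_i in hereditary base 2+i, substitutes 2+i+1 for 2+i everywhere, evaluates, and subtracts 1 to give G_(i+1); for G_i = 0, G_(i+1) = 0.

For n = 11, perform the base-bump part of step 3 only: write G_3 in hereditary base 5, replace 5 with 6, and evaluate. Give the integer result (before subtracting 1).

279938

G_0 = 11. HB_2(11) = 2^(2 + 1) + 2 + 1. Bump = 85. G_1 = 84.
G_1 = 84. HB_3(84) = 3^(3 + 1) + 3. Bump = 1028. G_2 = 1027.
G_2 = 1027. HB_4(1027) = 4^(4 + 1) + 3. Bump = 15628. G_3 = 15627.
G_3 = 15627. HB_5(15627) = 5^(5 + 1) + 2. Bump = 279938. G_4 = 279937.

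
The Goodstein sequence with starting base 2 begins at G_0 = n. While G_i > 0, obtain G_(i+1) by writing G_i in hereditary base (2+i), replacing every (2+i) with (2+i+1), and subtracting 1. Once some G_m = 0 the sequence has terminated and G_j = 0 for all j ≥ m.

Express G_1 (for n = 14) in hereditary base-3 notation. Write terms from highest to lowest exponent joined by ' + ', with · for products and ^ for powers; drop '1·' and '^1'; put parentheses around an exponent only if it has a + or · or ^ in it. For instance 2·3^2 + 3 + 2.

G_0=14  [base 2] 2^(2 + 1) + 2^2 + 2  →[2↦3]→  3^(3 + 1) + 3^3 + 3 = 111  −1 ⇒ G_1=110
G_1=110  [base 3] 3^(3 + 1) + 3^3 + 2  →[3↦4]→  4^(4 + 1) + 4^4 + 2 = 1282  −1 ⇒ G_2=1281

3^(3 + 1) + 3^3 + 2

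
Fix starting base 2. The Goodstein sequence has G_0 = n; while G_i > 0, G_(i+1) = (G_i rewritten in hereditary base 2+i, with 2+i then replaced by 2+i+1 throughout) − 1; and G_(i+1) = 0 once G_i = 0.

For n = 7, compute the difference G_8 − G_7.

G_0=7  [base 2] 2^2 + 2 + 1  →[2↦3]→  3^3 + 3 + 1 = 31  −1 ⇒ G_1=30
G_1=30  [base 3] 3^3 + 3  →[3↦4]→  4^4 + 4 = 260  −1 ⇒ G_2=259
G_2=259  [base 4] 4^4 + 3  →[4↦5]→  5^5 + 3 = 3128  −1 ⇒ G_3=3127
G_3=3127  [base 5] 5^5 + 2  →[5↦6]→  6^6 + 2 = 46658  −1 ⇒ G_4=46657
G_4=46657  [base 6] 6^6 + 1  →[6↦7]→  7^7 + 1 = 823544  −1 ⇒ G_5=823543
G_5=823543  [base 7] 7^7  →[7↦8]→  8^8 = 16777216  −1 ⇒ G_6=16777215
G_6=16777215  [base 8] 7·8^7 + 7·8^6 + 7·8^5 + 7·8^4 + 7·8^3 + 7·8^2 + 7·8 + 7  →[8↦9]→  7·9^7 + 7·9^6 + 7·9^5 + 7·9^4 + 7·9^3 + 7·9^2 + 7·9 + 7 = 37665880  −1 ⇒ G_7=37665879
G_7=37665879  [base 9] 7·9^7 + 7·9^6 + 7·9^5 + 7·9^4 + 7·9^3 + 7·9^2 + 7·9 + 6  →[9↦10]→  7·10^7 + 7·10^6 + 7·10^5 + 7·10^4 + 7·10^3 + 7·10^2 + 7·10 + 6 = 77777776  −1 ⇒ G_8=77777775

40111896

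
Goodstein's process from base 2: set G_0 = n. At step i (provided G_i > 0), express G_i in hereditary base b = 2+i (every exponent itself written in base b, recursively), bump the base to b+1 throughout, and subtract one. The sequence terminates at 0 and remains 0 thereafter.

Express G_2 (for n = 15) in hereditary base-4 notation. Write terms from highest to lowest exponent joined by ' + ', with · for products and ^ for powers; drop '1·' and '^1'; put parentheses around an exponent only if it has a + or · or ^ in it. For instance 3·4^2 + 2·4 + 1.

4^(4 + 1) + 4^4 + 3

[0] 15 ≡ 2^(2 + 1) + 2^2 + 2 + 1 (base 2). Lift 3: 112. −1: 111.
[1] 111 ≡ 3^(3 + 1) + 3^3 + 3 (base 3). Lift 4: 1284. −1: 1283.
[2] 1283 ≡ 4^(4 + 1) + 4^4 + 3 (base 4). Lift 5: 18753. −1: 18752.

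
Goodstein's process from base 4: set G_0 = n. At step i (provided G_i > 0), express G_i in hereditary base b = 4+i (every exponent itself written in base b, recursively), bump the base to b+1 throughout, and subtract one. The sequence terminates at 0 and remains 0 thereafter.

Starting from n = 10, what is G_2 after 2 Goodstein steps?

G_0 = 10. HB_4(10) = 2·4 + 2. Bump = 12. G_1 = 11.
G_1 = 11. HB_5(11) = 2·5 + 1. Bump = 13. G_2 = 12.

12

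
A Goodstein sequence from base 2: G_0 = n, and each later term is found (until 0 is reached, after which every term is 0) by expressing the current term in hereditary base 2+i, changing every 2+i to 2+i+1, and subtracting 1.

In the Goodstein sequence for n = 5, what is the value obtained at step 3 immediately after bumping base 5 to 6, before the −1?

776

step 0: 5 = 2^2 + 1; sub 3 for 2: 3^3 + 1; = 28; G_1 = 28−1 = 27
step 1: 27 = 3^3; sub 4 for 3: 4^4; = 256; G_2 = 256−1 = 255
step 2: 255 = 3·4^3 + 3·4^2 + 3·4 + 3; sub 5 for 4: 3·5^3 + 3·5^2 + 3·5 + 3; = 468; G_3 = 468−1 = 467
step 3: 467 = 3·5^3 + 3·5^2 + 3·5 + 2; sub 6 for 5: 3·6^3 + 3·6^2 + 3·6 + 2; = 776; G_4 = 776−1 = 775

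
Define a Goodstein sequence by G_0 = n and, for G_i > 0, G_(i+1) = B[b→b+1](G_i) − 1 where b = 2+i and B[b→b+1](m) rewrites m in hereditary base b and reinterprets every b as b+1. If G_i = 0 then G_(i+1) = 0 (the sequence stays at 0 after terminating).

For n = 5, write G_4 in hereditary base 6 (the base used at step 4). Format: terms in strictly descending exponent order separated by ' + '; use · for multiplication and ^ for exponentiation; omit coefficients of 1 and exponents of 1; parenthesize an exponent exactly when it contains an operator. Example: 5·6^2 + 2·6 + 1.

3·6^3 + 3·6^2 + 3·6 + 1

G_0=5  [base 2] 2^2 + 1  →[2↦3]→  3^3 + 1 = 28  −1 ⇒ G_1=27
G_1=27  [base 3] 3^3  →[3↦4]→  4^4 = 256  −1 ⇒ G_2=255
G_2=255  [base 4] 3·4^3 + 3·4^2 + 3·4 + 3  →[4↦5]→  3·5^3 + 3·5^2 + 3·5 + 3 = 468  −1 ⇒ G_3=467
G_3=467  [base 5] 3·5^3 + 3·5^2 + 3·5 + 2  →[5↦6]→  3·6^3 + 3·6^2 + 3·6 + 2 = 776  −1 ⇒ G_4=775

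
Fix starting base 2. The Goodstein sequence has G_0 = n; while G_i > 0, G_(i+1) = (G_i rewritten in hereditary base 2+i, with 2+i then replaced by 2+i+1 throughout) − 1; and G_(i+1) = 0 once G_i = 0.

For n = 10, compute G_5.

4215754

step 0: 10 = 2^(2 + 1) + 2; sub 3 for 2: 3^(3 + 1) + 3; = 84; G_1 = 84−1 = 83
step 1: 83 = 3^(3 + 1) + 2; sub 4 for 3: 4^(4 + 1) + 2; = 1026; G_2 = 1026−1 = 1025
step 2: 1025 = 4^(4 + 1) + 1; sub 5 for 4: 5^(5 + 1) + 1; = 15626; G_3 = 15626−1 = 15625
step 3: 15625 = 5^(5 + 1); sub 6 for 5: 6^(6 + 1); = 279936; G_4 = 279936−1 = 279935
step 4: 279935 = 5·6^6 + 5·6^5 + 5·6^4 + 5·6^3 + 5·6^2 + 5·6 + 5; sub 7 for 6: 5·7^7 + 5·7^5 + 5·7^4 + 5·7^3 + 5·7^2 + 5·7 + 5; = 4215755; G_5 = 4215755−1 = 4215754
step 5: 4215754 = 5·7^7 + 5·7^5 + 5·7^4 + 5·7^3 + 5·7^2 + 5·7 + 4; sub 8 for 7: 5·8^8 + 5·8^5 + 5·8^4 + 5·8^3 + 5·8^2 + 5·8 + 4; = 84073324; G_6 = 84073324−1 = 84073323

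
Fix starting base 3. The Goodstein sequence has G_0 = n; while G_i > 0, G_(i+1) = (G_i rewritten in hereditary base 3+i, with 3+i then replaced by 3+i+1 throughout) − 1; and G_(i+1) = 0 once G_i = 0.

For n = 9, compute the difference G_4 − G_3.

2

step 0: 9 = 3^2; sub 4 for 3: 4^2; = 16; G_1 = 16−1 = 15
step 1: 15 = 3·4 + 3; sub 5 for 4: 3·5 + 3; = 18; G_2 = 18−1 = 17
step 2: 17 = 3·5 + 2; sub 6 for 5: 3·6 + 2; = 20; G_3 = 20−1 = 19
step 3: 19 = 3·6 + 1; sub 7 for 6: 3·7 + 1; = 22; G_4 = 22−1 = 21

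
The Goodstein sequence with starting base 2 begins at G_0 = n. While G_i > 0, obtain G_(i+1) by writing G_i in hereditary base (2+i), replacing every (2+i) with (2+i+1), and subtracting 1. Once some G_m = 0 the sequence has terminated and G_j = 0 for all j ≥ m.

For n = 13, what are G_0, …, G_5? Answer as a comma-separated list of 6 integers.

13, 108, 1279, 16092, 280711, 5765998

G_0=13  [base 2] 2^(2 + 1) + 2^2 + 1  →[2↦3]→  3^(3 + 1) + 3^3 + 1 = 109  −1 ⇒ G_1=108
G_1=108  [base 3] 3^(3 + 1) + 3^3  →[3↦4]→  4^(4 + 1) + 4^4 = 1280  −1 ⇒ G_2=1279
G_2=1279  [base 4] 4^(4 + 1) + 3·4^3 + 3·4^2 + 3·4 + 3  →[4↦5]→  5^(5 + 1) + 3·5^3 + 3·5^2 + 3·5 + 3 = 16093  −1 ⇒ G_3=16092
G_3=16092  [base 5] 5^(5 + 1) + 3·5^3 + 3·5^2 + 3·5 + 2  →[5↦6]→  6^(6 + 1) + 3·6^3 + 3·6^2 + 3·6 + 2 = 280712  −1 ⇒ G_4=280711
G_4=280711  [base 6] 6^(6 + 1) + 3·6^3 + 3·6^2 + 3·6 + 1  →[6↦7]→  7^(7 + 1) + 3·7^3 + 3·7^2 + 3·7 + 1 = 5765999  −1 ⇒ G_5=5765998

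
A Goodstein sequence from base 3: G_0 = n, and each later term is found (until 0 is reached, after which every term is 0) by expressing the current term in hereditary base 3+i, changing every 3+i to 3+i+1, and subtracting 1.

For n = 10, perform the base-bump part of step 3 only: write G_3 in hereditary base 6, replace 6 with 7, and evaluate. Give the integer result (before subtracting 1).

[0] 10 ≡ 3^2 + 1 (base 3). Lift 4: 17. −1: 16.
[1] 16 ≡ 4^2 (base 4). Lift 5: 25. −1: 24.
[2] 24 ≡ 4·5 + 4 (base 5). Lift 6: 28. −1: 27.
[3] 27 ≡ 4·6 + 3 (base 6). Lift 7: 31. −1: 30.

31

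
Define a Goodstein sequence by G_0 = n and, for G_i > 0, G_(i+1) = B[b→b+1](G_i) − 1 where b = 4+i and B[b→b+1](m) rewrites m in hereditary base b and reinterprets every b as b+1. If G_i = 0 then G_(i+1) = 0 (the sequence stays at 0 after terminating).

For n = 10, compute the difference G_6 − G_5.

base 4: 10 = 2·4 + 2; at 5: 2·5 + 2 = 12; next = 11
base 5: 11 = 2·5 + 1; at 6: 2·6 + 1 = 13; next = 12
base 6: 12 = 2·6; at 7: 2·7 = 14; next = 13
base 7: 13 = 7 + 6; at 8: 8 + 6 = 14; next = 13
base 8: 13 = 8 + 5; at 9: 9 + 5 = 14; next = 13
base 9: 13 = 9 + 4; at 10: 10 + 4 = 14; next = 13

0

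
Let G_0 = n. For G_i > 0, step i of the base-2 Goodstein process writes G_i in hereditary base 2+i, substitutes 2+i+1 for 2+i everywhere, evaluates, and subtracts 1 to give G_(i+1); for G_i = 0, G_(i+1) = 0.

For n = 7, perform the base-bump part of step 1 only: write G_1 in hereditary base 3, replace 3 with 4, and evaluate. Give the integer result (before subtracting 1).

260

(0) 7|_2 = 2^2 + 2 + 1 ↦ 3^3 + 3 + 1|_3 = 31 ⇒ 30
(1) 30|_3 = 3^3 + 3 ↦ 4^4 + 4|_4 = 260 ⇒ 259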